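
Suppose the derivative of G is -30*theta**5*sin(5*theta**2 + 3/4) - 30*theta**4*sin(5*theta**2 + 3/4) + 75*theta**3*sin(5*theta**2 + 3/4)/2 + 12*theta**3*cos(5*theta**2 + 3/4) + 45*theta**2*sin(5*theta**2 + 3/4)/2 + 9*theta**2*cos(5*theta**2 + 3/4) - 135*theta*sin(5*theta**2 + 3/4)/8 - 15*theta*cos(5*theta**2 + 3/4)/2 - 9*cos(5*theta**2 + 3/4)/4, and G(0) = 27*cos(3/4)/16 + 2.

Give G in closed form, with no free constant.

Recognize the product-rule pattern: G'(theta) = u'v + uv' with u = 3*(-theta**2 - theta/2 + 3/4)**2, v = cos(5*theta**2 + 3/4), so integration by parts undoes it.
A general antiderivative is 3*(-theta**2 - theta/2 + 3/4)**2*cos(5*theta**2 + 3/4) + C.
The condition gives C = 27*cos(3/4)/16 + 2 - (27*cos(3/4)/16) = 2.
So G(theta) = 3*(-theta**2 - theta/2 + 3/4)**2*cos(5*theta**2 + 3/4) + 2.
Check: d/dtheta[3*(-theta**2 - theta/2 + 3/4)**2*cos(5*theta**2 + 3/4) + 2] = -30*theta**5*sin(5*theta**2 + 3/4) - 30*theta**4*sin(5*theta**2 + 3/4) + 75*theta**3*sin(5*theta**2 + 3/4)/2 + 12*theta**3*cos(5*theta**2 + 3/4) + 45*theta**2*sin(5*theta**2 + 3/4)/2 + 9*theta**2*cos(5*theta**2 + 3/4) - 135*theta*sin(5*theta**2 + 3/4)/8 - 15*theta*cos(5*theta**2 + 3/4)/2 - 9*cos(5*theta**2 + 3/4)/4 = G'(theta).

G(theta) = 3*(-theta**2 - theta/2 + 3/4)**2*cos(5*theta**2 + 3/4) + 2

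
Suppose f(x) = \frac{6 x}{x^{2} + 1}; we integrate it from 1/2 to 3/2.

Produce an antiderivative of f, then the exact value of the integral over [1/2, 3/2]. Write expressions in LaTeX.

Antiderivative: F(x) = 3 \log{\left(x^{2} + 1 \right)}; value = - 3 \log{\left(\frac{15}{4} \right)} + 3 \log{\left(\frac{39}{4} \right)}

The substitution u = 3 x^{2} + 3 works: f is exactly (dF/du)*(du/dx) for that inner function.
F(x) = 3 \log{\left(x^{2} + 1 \right)} is an antiderivative of f.
Check: d/dx[3 \log{\left(x^{2} + 1 \right)}] = \frac{6 x}{x^{2} + 1} = f(x).
F(3/2) = 3 \log{\left(\frac{13}{4} \right)}; F(1/2) = 3 \log{\left(\frac{5}{4} \right)}.
Integral = F(3/2) - F(1/2) = - 3 \log{\left(\frac{15}{4} \right)} + 3 \log{\left(\frac{39}{4} \right)}.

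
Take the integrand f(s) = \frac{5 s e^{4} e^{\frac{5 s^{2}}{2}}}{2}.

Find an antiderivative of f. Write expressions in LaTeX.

An antiderivative is F(s) = \frac{e^{\frac{5 s^{2}}{2} + 4}}{2}.

The substitution u = \frac{5 s^{2}}{2} + 4 works: f is exactly (dF/du)*(du/ds) for that inner function.
Check: d/ds[\frac{e^{\frac{5 s^{2}}{2} + 4}}{2}] = \frac{5 s e^{4} e^{\frac{5 s^{2}}{2}}}{2} = f(s).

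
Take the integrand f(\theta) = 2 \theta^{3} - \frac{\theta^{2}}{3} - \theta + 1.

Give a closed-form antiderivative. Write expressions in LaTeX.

The integrand splits into summands that can be handled one at a time.
Check: d/d\theta[\frac{\theta^{4}}{2} - \frac{\theta^{3}}{9} - \frac{\theta^{2}}{2} + \theta] = 2 \theta^{3} - \frac{\theta^{2}}{3} - \theta + 1 = f(\theta).

An antiderivative is F(\theta) = \frac{\theta^{4}}{2} - \frac{\theta^{3}}{9} - \frac{\theta^{2}}{2} + \theta.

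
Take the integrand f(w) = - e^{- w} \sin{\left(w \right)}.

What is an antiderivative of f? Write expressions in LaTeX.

An antiderivative is F(w) = \frac{\left(\sin{\left(w \right)} + \cos{\left(w \right)}\right) e^{- w}}{2}.

Since d/dw undoes antidifferentiation here, F'(w) = f(w) is required of F(w).
Check: d/dw[\frac{\left(\sin{\left(w \right)} + \cos{\left(w \right)}\right) e^{- w}}{2}] = - e^{- w} \sin{\left(w \right)} = f(w).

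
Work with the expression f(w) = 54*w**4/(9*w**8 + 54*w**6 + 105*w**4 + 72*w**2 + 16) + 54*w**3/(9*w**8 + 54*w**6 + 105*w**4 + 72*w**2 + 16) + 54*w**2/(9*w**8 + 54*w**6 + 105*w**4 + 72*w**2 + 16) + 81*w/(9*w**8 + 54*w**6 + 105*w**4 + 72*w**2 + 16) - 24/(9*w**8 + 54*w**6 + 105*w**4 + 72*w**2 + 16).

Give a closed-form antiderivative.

f has the shape u'v + uv' for u = 1/(w**4/2 + 3*w**2/2 + 2/3) and v = -w - 3/4 — it is the derivative of the product u*v.
Check: d/dw[-3*(4*w + 3)/(2*(3*w**4 + 9*w**2 + 4))] = (54*w**4 + 54*w**3 + 54*w**2 + 81*w - 24)/(9*w**8 + 54*w**6 + 105*w**4 + 72*w**2 + 16), which equals f(w).

An antiderivative is F(w) = -3*(4*w + 3)/(2*(3*w**4 + 9*w**2 + 4)).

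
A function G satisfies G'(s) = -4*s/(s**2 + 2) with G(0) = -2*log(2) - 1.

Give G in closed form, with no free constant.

G(s) = -2*log(s**2 + 2) - 1

G'(s) matches the chain-rule pattern g'(h)*h' with inner function h(s) = s**2 + 2; substituting u = h(s) collapses the integral.
A general antiderivative is -2*log(s**2 + 2) + C.
The condition gives C = -2*log(2) - 1 - (-2*log(2)) = -1.
So G(s) = -2*log(s**2 + 2) - 1.
Check: d/ds[-2*log(s**2 + 2) - 1] = -4*s/(s**2 + 2) = G'(s).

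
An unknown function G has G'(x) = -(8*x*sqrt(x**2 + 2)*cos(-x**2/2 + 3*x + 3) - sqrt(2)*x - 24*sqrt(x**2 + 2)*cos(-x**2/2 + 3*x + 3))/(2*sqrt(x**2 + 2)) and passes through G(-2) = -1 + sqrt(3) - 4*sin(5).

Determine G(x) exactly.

G(x) = (sqrt(2)*sqrt(x**2 + 2) + 8*sin(-x**2/2 + 3*x + 3) - 2)/2

Differentiate the proposed G(x) back; it has to land on the given G'(x).
A general antiderivative is sqrt(x**2/2 + 1) + 4*sin(-x**2/2 + 3*x + 3) + C.
The condition gives C = -1 + sqrt(3) - 4*sin(5) - (sqrt(3) - 4*sin(5)) = -1.
So G(x) = (sqrt(2)*sqrt(x**2 + 2) + 8*sin(-x**2/2 + 3*x + 3) - 2)/2.
Check: d/dx[(sqrt(2)*sqrt(x**2 + 2) + 8*sin(-x**2/2 + 3*x + 3) - 2)/2] = (-8*x*sqrt(x**2 + 2)*cos(-x**2/2 + 3*x + 3) + sqrt(2)*x + 24*sqrt(x**2 + 2)*cos(-x**2/2 + 3*x + 3))/(2*sqrt(x**2 + 2)), which equals G'(x).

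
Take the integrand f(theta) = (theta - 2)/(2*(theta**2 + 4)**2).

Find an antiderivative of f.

An antiderivative is F(theta) = -(theta**2*atan(theta/2) + 2*theta + 4*atan(theta/2) + 4)/(16*(theta**2 + 4)).

Recover f(theta) by differentiating a candidate F(theta); any mismatch rules it out.
Check: d/dtheta[-(theta**2*atan(theta/2) + 2*theta + 4*atan(theta/2) + 4)/(16*(theta**2 + 4))] = (theta - 2)/(2*theta**4 + 16*theta**2 + 32), which equals f(theta).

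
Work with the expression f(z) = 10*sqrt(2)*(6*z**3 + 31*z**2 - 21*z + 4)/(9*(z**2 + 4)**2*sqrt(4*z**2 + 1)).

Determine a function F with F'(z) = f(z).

Differentiate the proposed F(z) back; it has to land on f(z) exactly.
Check: d/dz[(20*z*sqrt(4*z**2 + 1) - 30*sqrt(4*z**2 + 1))/(9*sqrt(2)*z**2 + 36*sqrt(2))] = (60*sqrt(2)*z**3 + 310*sqrt(2)*z**2 - 210*sqrt(2)*z + 40*sqrt(2))/(9*z**4*sqrt(4*z**2 + 1) + 72*z**2*sqrt(4*z**2 + 1) + 144*sqrt(4*z**2 + 1)), which equals f(z).

An antiderivative is F(z) = (20*z*sqrt(4*z**2 + 1) - 30*sqrt(4*z**2 + 1))/(9*sqrt(2)*z**2 + 36*sqrt(2)).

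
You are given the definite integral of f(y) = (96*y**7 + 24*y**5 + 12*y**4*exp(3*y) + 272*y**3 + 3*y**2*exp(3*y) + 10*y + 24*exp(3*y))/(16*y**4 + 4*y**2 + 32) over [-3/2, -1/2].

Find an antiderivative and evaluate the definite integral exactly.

Differentiate the proposed F(y) back; it has to land on f(y) exactly.
F(y) = 3*y**4/2 + exp(3*y)/4 + 5*log(2*y**4 + y**2/2 + 4)/4 is an antiderivative of f.
Check: d/dy[3*y**4/2 + exp(3*y)/4 + 5*log(2*y**4 + y**2/2 + 4)/4] = (96*y**7 + 24*y**5 + 12*y**4*exp(3*y) + 272*y**3 + 3*y**2*exp(3*y) + 10*y + 24*exp(3*y))/(16*y**4 + 4*y**2 + 32) = f(y).
F(-1/2) = exp(-3/2)/4 + 3/32 + 5*log(17/4)/4; F(-3/2) = exp(-9/2)/4 + 5*log(61/4)/4 + 243/32.
Integral = F(-1/2) - F(-3/2) = -15/2 - 5*log(61/4)/4 - exp(-9/2)/4 + exp(-3/2)/4 + 5*log(17/4)/4.

Antiderivative: F(y) = 3*y**4/2 + exp(3*y)/4 + 5*log(2*y**4 + y**2/2 + 4)/4; value = -15/2 - 5*log(61/4)/4 - exp(-9/2)/4 + exp(-3/2)/4 + 5*log(17/4)/4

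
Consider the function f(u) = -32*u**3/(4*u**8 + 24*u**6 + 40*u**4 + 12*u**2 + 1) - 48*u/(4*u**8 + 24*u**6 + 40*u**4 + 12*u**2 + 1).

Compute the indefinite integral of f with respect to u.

f matches the chain-rule pattern g'(h)*h' with inner function h(u) = u**4 + 3*u**2 + 1/2; substituting w = h(u) collapses the integral.
Check: d/du[4/(2*u**4 + 6*u**2 + 1)] = (-32*u**3 - 48*u)/(4*u**8 + 24*u**6 + 40*u**4 + 12*u**2 + 1), which equals f(u).

F(u) = 4/(2*u**4 + 6*u**2 + 1) + C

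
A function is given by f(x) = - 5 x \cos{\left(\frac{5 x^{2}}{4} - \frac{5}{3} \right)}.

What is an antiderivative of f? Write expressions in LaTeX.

The substitution u = \frac{5 x^{2}}{4} - \frac{5}{3} works: f is exactly (dF/du)*(du/dx) for that inner function.
Check: d/dx[- 2 \sin{\left(\frac{5 x^{2}}{4} - \frac{5}{3} \right)}] = - 5 x \cos{\left(\frac{5 x^{2}}{4} - \frac{5}{3} \right)} = f(x).

An antiderivative is F(x) = - 2 \sin{\left(\frac{5 x^{2}}{4} - \frac{5}{3} \right)}.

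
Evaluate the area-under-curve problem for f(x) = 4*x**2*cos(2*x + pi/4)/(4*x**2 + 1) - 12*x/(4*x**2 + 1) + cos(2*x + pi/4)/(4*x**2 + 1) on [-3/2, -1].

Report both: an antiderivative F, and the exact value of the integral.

Antiderivative: F(x) = -3*log(4*x**2 + 1)/2 + sin(2*x + pi/4)/2; value = -3*log(5)/2 + cos(pi/4 + 2)/2 - cos(pi/4 + 3)/2 + 3*log(10)/2

Integrate term by term and add the pieces.
F(x) = -3*log(4*x**2 + 1)/2 + sin(2*x + pi/4)/2 is an antiderivative of f.
Check: d/dx[-3*log(4*x**2 + 1)/2 + sin(2*x + pi/4)/2] = (4*x**2*cos(2*x + pi/4) - 12*x + cos(2*x + pi/4))/(4*x**2 + 1), which equals f(x).
F(-1) = -3*log(5)/2 + cos(pi/4 + 2)/2; F(-3/2) = -3*log(10)/2 + cos(pi/4 + 3)/2.
Integral = F(-1) - F(-3/2) = -3*log(5)/2 + cos(pi/4 + 2)/2 - cos(pi/4 + 3)/2 + 3*log(10)/2.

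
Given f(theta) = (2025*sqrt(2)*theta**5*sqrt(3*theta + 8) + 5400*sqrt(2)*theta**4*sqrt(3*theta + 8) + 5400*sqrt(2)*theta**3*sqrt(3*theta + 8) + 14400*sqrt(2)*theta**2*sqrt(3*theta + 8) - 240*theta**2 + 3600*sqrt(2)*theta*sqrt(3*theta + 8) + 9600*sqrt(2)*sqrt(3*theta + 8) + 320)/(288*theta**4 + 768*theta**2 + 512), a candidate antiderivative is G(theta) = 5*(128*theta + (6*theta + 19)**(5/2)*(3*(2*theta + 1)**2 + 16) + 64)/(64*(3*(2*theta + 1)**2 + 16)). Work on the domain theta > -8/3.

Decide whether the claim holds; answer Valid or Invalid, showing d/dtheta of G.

d/dtheta[G] = (64800*theta**5*sqrt(6*theta + 19) + 334800*theta**4*sqrt(6*theta + 19) + 680400*theta**3*sqrt(6*theta + 19) + 1060200*theta**2*sqrt(6*theta + 19) - 7680*theta**2 + 812250*theta*sqrt(6*theta + 19) - 7680*theta + 514425*sqrt(6*theta + 19) + 8320)/(9216*theta**4 + 18432*theta**3 + 38400*theta**2 + 29184*theta + 23104)
d/dtheta[G] - f(theta) = (-583200*sqrt(2)*theta**9*sqrt(3*theta + 8) + 583200*theta**9*sqrt(6*theta + 19) - 2721600*sqrt(2)*theta**8*sqrt(3*theta + 8) + 3013200*theta**8*sqrt(6*theta + 19) - 7095600*sqrt(2)*theta**7*sqrt(3*theta + 8) + 7678800*theta**7*sqrt(6*theta + 19) - 15584400*sqrt(2)*theta**6*sqrt(3*theta + 8) + 17577000*theta**6*sqrt(6*theta + 19) - 22198050*sqrt(2)*theta**5*sqrt(3*theta + 8) + 24676650*theta**5*sqrt(6*theta + 19) + 69120*theta**5 - 30942000*sqrt(2)*theta**4*sqrt(3*theta + 8) + 35431425*theta**4*sqrt(6*theta + 19) + 86400*theta**4 - 26881200*sqrt(2)*theta**3*sqrt(3*theta + 8) + 30380400*theta**3*sqrt(6*theta + 19) - 149760*theta**3 - 25200000*sqrt(2)*theta**2*sqrt(3*theta + 8) + 29309400*theta**2*sqrt(6*theta + 19) - 133920*theta**2 - 11354400*sqrt(2)*theta*sqrt(3*theta + 8) + 12996000*theta*sqrt(6*theta + 19) - 414720*theta - 6931200*sqrt(2)*sqrt(3*theta + 8) + 8230800*sqrt(6*theta + 19) - 97920)/(82944*theta**8 + 165888*theta**7 + 566784*theta**6 + 705024*theta**5 + 1276992*theta**4 + 995328*theta**3 + 1168896*theta**2 + 466944*theta + 369664) != 0.

Invalid: d/dtheta[G] - f = (-583200*sqrt(2)*theta**9*sqrt(3*theta + 8) + 583200*theta**9*sqrt(6*theta + 19) - 2721600*sqrt(2)*theta**8*sqrt(3*theta + 8) + 3013200*theta**8*sqrt(6*theta + 19) - 7095600*sqrt(2)*theta**7*sqrt(3*theta + 8) + 7678800*theta**7*sqrt(6*theta + 19) - 15584400*sqrt(2)*theta**6*sqrt(3*theta + 8) + 17577000*theta**6*sqrt(6*theta + 19) - 22198050*sqrt(2)*theta**5*sqrt(3*theta + 8) + 24676650*theta**5*sqrt(6*theta + 19) + 69120*theta**5 - 30942000*sqrt(2)*theta**4*sqrt(3*theta + 8) + 35431425*theta**4*sqrt(6*theta + 19) + 86400*theta**4 - 26881200*sqrt(2)*theta**3*sqrt(3*theta + 8) + 30380400*theta**3*sqrt(6*theta + 19) - 149760*theta**3 - 25200000*sqrt(2)*theta**2*sqrt(3*theta + 8) + 29309400*theta**2*sqrt(6*theta + 19) - 133920*theta**2 - 11354400*sqrt(2)*theta*sqrt(3*theta + 8) + 12996000*theta*sqrt(6*theta + 19) - 414720*theta - 6931200*sqrt(2)*sqrt(3*theta + 8) + 8230800*sqrt(6*theta + 19) - 97920)/(82944*theta**8 + 165888*theta**7 + 566784*theta**6 + 705024*theta**5 + 1276992*theta**4 + 995328*theta**3 + 1168896*theta**2 + 466944*theta + 369664), which is not 0.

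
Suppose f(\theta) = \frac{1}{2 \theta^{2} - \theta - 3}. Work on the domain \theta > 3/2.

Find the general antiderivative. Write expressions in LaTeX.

F(\theta) = \frac{\log{\left(\theta - \frac{3}{2} \right)}}{5} - \frac{\log{\left(\theta + 1 \right)}}{5} + C

The denominator factors as \left(\theta + 1\right) \left(2 \theta - 3\right); partial fractions split f into directly integrable pieces: \frac{2}{5 \left(2 \theta - 3\right)} - \frac{1}{5 \left(\theta + 1\right)}.
Check: d/d\theta[\frac{\log{\left(\theta - \frac{3}{2} \right)}}{5} - \frac{\log{\left(\theta + 1 \right)}}{5}] = \frac{1}{2 \theta^{2} - \theta - 3} = f(\theta).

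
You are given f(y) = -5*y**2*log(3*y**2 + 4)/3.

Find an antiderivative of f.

An antiderivative is F(y) = 5*(-9*y**3*log(3*y**2 + 4) + 6*y**3 - 24*y + 16*sqrt(3)*atan(sqrt(3)*y/2))/81.

A first test for any F(y): its y-derivative must equal f(y) identically.
Check: d/dy[5*(-9*y**3*log(3*y**2 + 4) + 6*y**3 - 24*y + 16*sqrt(3)*atan(sqrt(3)*y/2))/81] = -5*y**2*log(3*y**2 + 4)/3 = f(y).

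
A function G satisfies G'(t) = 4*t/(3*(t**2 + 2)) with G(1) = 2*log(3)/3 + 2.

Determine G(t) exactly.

G(t) = 2*log(t**2 + 2)/3 + 2

The substitution u = t**2 + 2 works: G'(t) is exactly (dG/du)*(du/dt) for that inner function.
A general antiderivative is 2*log(t**2 + 2)/3 + C.
The condition gives C = 2*log(3)/3 + 2 - (2*log(3)/3) = 2.
So G(t) = 2*log(t**2 + 2)/3 + 2.
Check: d/dt[2*log(t**2 + 2)/3 + 2] = 4*t/(3*t**2 + 6), which equals G'(t).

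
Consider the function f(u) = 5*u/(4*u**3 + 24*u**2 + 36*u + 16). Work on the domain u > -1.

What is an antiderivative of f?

The denominator factors as 4*(u + 1)**2*(u + 4); partial fractions split f into directly integrable pieces: -5/(9*(u + 4)) + 5/(9*(u + 1)) - 5/(12*(u + 1)**2).
Check: d/du[(20*u*log(u + 1) - 20*u*log(u + 4) + 20*log(u + 1) - 20*log(u + 4) + 15)/(36*u + 36)] = 5*u/(4*u**3 + 24*u**2 + 36*u + 16) = f(u).

An antiderivative is F(u) = (20*u*log(u + 1) - 20*u*log(u + 4) + 20*log(u + 1) - 20*log(u + 4) + 15)/(36*u + 36).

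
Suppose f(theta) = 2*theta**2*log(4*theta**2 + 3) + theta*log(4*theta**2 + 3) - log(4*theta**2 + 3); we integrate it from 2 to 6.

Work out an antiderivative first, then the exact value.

Integrate term by term and add the pieces.
F(theta) = 2*theta**3*log(4*theta**2 + 3)/3 - 4*theta**3/9 + theta**2*log(4*theta**2 + 3)/2 - theta**2/2 - theta*log(4*theta**2 + 3) + 3*theta + 3*log(theta**2 + 3/4)/8 - 3*sqrt(3)*atan(2*sqrt(3)*theta/3)/2 is an antiderivative of f.
Check: d/dtheta[2*theta**3*log(4*theta**2 + 3)/3 - 4*theta**3/9 + theta**2*log(4*theta**2 + 3)/2 - theta**2/2 - theta*log(4*theta**2 + 3) + 3*theta + 3*log(theta**2 + 3/4)/8 - 3*sqrt(3)*atan(2*sqrt(3)*theta/3)/2] = 2*theta**2*log(4*theta**2 + 3) + theta*log(4*theta**2 + 3) - log(4*theta**2 + 3) = f(theta).
F(6) = -96 - 3*sqrt(3)*atan(4*sqrt(3))/2 + 3*log(147/4)/8 + 156*log(147); F(2) = -3*sqrt(3)*atan(4*sqrt(3)/3)/2 + 4/9 + 3*log(19/4)/8 + 16*log(19)/3.
Integral = F(6) - F(2) = -868/9 - 16*log(19)/3 - 3*sqrt(3)*atan(4*sqrt(3))/2 - 3*log(19/4)/8 + 3*log(147/4)/8 + 3*sqrt(3)*atan(4*sqrt(3)/3)/2 + 156*log(147).

Antiderivative: F(theta) = 2*theta**3*log(4*theta**2 + 3)/3 - 4*theta**3/9 + theta**2*log(4*theta**2 + 3)/2 - theta**2/2 - theta*log(4*theta**2 + 3) + 3*theta + 3*log(theta**2 + 3/4)/8 - 3*sqrt(3)*atan(2*sqrt(3)*theta/3)/2; value = -868/9 - 16*log(19)/3 - 3*sqrt(3)*atan(4*sqrt(3))/2 - 3*log(19/4)/8 + 3*log(147/4)/8 + 3*sqrt(3)*atan(4*sqrt(3)/3)/2 + 156*log(147)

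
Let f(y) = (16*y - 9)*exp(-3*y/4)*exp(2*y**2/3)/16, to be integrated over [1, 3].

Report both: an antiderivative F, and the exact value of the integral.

Antiderivative: F(y) = 3*exp(-3*y/4)*exp(2*y**2/3)/4; value = -3*exp(-1/12)/4 + 3*exp(15/4)/4

The substitution u = 2*y**2/3 - 3*y/4 works: f is exactly (dF/du)*(du/dy) for that inner function.
F(y) = 3*exp(-3*y/4)*exp(2*y**2/3)/4 is an antiderivative of f.
Check: d/dy[3*exp(-3*y/4)*exp(2*y**2/3)/4] = (16*y*exp(2*y**2/3) - 9*exp(2*y**2/3))*exp(-3*y/4)/16, which equals f(y).
F(3) = 3*exp(15/4)/4; F(1) = 3*exp(-1/12)/4.
Integral = F(3) - F(1) = -3*exp(-1/12)/4 + 3*exp(15/4)/4.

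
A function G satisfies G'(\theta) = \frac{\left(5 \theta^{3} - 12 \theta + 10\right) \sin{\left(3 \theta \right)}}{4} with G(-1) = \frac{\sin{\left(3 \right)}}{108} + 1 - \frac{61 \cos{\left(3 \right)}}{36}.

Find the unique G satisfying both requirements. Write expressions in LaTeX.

G(\theta) = \frac{- 45 \theta^{3} \cos{\left(3 \theta \right)} + 45 \theta^{2} \sin{\left(3 \theta \right)} + 138 \theta \cos{\left(3 \theta \right)} - 46 \sin{\left(3 \theta \right)} - 90 \cos{\left(3 \theta \right)} + 108}{108}

A candidate passes only if d/d\theta[G] lands on the given G'(\theta) exactly.
A general antiderivative is - \frac{5 \theta^{3} \cos{\left(3 \theta \right)}}{12} + \frac{5 \theta^{2} \sin{\left(3 \theta \right)}}{12} + \frac{23 \theta \cos{\left(3 \theta \right)}}{18} - \frac{23 \sin{\left(3 \theta \right)}}{54} - \frac{5 \cos{\left(3 \theta \right)}}{6} + C.
The condition gives C = \frac{\sin{\left(3 \right)}}{108} + 1 - \frac{61 \cos{\left(3 \right)}}{36} - (\frac{\sin{\left(3 \right)}}{108} - \frac{61 \cos{\left(3 \right)}}{36}) = 1.
So G(\theta) = \frac{- 45 \theta^{3} \cos{\left(3 \theta \right)} + 45 \theta^{2} \sin{\left(3 \theta \right)} + 138 \theta \cos{\left(3 \theta \right)} - 46 \sin{\left(3 \theta \right)} - 90 \cos{\left(3 \theta \right)} + 108}{108}.
Check: d/d\theta[\frac{- 45 \theta^{3} \cos{\left(3 \theta \right)} + 45 \theta^{2} \sin{\left(3 \theta \right)} + 138 \theta \cos{\left(3 \theta \right)} - 46 \sin{\left(3 \theta \right)} - 90 \cos{\left(3 \theta \right)} + 108}{108}] = \frac{5 \theta^{3} \sin{\left(3 \theta \right)}}{4} - 3 \theta \sin{\left(3 \theta \right)} + \frac{5 \sin{\left(3 \theta \right)}}{2}, which equals G'(\theta).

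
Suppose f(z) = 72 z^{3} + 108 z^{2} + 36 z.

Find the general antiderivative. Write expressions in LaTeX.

F(z) = 18 z^{4} + 36 z^{3} + 18 z^{2} + C

The substitution u = 3 z^{2} + 3 z works: f is exactly (dF/du)*(du/dz) for that inner function.
Check: d/dz[18 z^{4} + 36 z^{3} + 18 z^{2}] = 72 z^{3} + 108 z^{2} + 36 z = f(z).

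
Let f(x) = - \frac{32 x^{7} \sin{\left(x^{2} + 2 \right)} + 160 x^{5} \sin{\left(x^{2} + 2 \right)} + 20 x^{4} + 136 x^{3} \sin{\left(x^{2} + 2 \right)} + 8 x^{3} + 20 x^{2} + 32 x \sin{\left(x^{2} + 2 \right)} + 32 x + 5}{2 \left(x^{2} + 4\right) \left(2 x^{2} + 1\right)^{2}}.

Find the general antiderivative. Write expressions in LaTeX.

Whatever form F(x) takes, F'(x) = f(x) is non-negotiable.
Check: d/dx[2 \cos{\left(x^{2} + 2 \right)} - \frac{5 \operatorname{atan}{\left(\frac{x}{2} \right)}}{4} + \frac{2}{4 x^{2} + 2}] = \frac{- 32 x^{7} \sin{\left(x^{2} + 2 \right)} - 160 x^{5} \sin{\left(x^{2} + 2 \right)} - 20 x^{4} - 136 x^{3} \sin{\left(x^{2} + 2 \right)} - 8 x^{3} - 20 x^{2} - 32 x \sin{\left(x^{2} + 2 \right)} - 32 x - 5}{8 x^{6} + 40 x^{4} + 34 x^{2} + 8}, which equals f(x).

F(x) = 2 \cos{\left(x^{2} + 2 \right)} - \frac{5 \operatorname{atan}{\left(\frac{x}{2} \right)}}{4} + \frac{2}{4 x^{2} + 2} + C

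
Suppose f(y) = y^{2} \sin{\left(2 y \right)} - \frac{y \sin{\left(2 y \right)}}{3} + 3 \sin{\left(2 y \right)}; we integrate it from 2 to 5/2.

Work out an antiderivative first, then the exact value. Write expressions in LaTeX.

Integrate term by term and add the pieces.
F(y) = - \frac{6 y^{2} \cos{\left(2 y \right)} - 6 y \sin{\left(2 y \right)} - 2 y \cos{\left(2 y \right)} + \sin{\left(2 y \right)} + 15 \cos{\left(2 y \right)}}{12} is an antiderivative of f.
Check: d/dy[- \frac{6 y^{2} \cos{\left(2 y \right)} - 6 y \sin{\left(2 y \right)} - 2 y \cos{\left(2 y \right)} + \sin{\left(2 y \right)} + 15 \cos{\left(2 y \right)}}{12}] = y^{2} \sin{\left(2 y \right)} - \frac{y \sin{\left(2 y \right)}}{3} + 3 \sin{\left(2 y \right)} = f(y).
F(5/2) = - \frac{95 \cos{\left(5 \right)}}{24} + \frac{7 \sin{\left(5 \right)}}{6}; F(2) = \frac{11 \sin{\left(4 \right)}}{12} - \frac{35 \cos{\left(4 \right)}}{12}.
Integral = F(5/2) - F(2) = \frac{35 \cos{\left(4 \right)}}{12} - \frac{95 \cos{\left(5 \right)}}{24} + \frac{7 \sin{\left(5 \right)}}{6} - \frac{11 \sin{\left(4 \right)}}{12}.

Antiderivative: F(y) = - \frac{6 y^{2} \cos{\left(2 y \right)} - 6 y \sin{\left(2 y \right)} - 2 y \cos{\left(2 y \right)} + \sin{\left(2 y \right)} + 15 \cos{\left(2 y \right)}}{12}; value = \frac{35 \cos{\left(4 \right)}}{12} - \frac{95 \cos{\left(5 \right)}}{24} + \frac{7 \sin{\left(5 \right)}}{6} - \frac{11 \sin{\left(4 \right)}}{12}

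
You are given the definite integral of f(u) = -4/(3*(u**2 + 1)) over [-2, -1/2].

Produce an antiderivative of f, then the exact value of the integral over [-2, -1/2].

Antiderivative: F(u) = -4*atan(u)/3; value = -4*atan(2)/3 + 4*atan(1/2)/3

Since d/du undoes antidifferentiation here, F'(u) = f(u) is required of F(u).
F(u) = -4*atan(u)/3 is an antiderivative of f.
Check: d/du[-4*atan(u)/3] = -4/(3*u**2 + 3), which equals f(u).
F(-1/2) = 4*atan(1/2)/3; F(-2) = 4*atan(2)/3.
Integral = F(-1/2) - F(-2) = -4*atan(2)/3 + 4*atan(1/2)/3.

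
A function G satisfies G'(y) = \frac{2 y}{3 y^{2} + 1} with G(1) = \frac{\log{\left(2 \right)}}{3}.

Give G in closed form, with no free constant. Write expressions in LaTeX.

G(y) = \frac{\log{\left(\frac{3 y^{2}}{2} + \frac{1}{2} \right)}}{3}

The substitution u = \frac{3 y^{2}}{2} + \frac{1}{2} works: G'(y) is exactly (dG/du)*(du/dy) for that inner function.
A general antiderivative is \frac{\log{\left(\frac{3 y^{2}}{2} + \frac{1}{2} \right)}}{3} + C.
The condition gives C = \frac{\log{\left(2 \right)}}{3} - (\frac{\log{\left(2 \right)}}{3}) = 0.
So G(y) = \frac{\log{\left(\frac{3 y^{2}}{2} + \frac{1}{2} \right)}}{3}.
Check: d/dy[\frac{\log{\left(\frac{3 y^{2}}{2} + \frac{1}{2} \right)}}{3}] = \frac{2 y}{3 y^{2} + 1} = G'(y).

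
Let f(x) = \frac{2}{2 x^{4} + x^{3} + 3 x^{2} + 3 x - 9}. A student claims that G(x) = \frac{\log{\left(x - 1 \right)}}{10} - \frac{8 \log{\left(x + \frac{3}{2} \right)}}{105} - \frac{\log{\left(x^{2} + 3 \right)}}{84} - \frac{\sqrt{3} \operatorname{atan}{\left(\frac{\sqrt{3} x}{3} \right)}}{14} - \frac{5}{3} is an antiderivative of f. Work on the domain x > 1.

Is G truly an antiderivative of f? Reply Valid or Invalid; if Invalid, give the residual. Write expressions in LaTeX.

d/dx[G] = \frac{2}{2 x^{4} + x^{3} + 3 x^{2} + 3 x - 9}
This equals f(x) exactly, so the claim holds.

Valid. The derivative of G reproduces f.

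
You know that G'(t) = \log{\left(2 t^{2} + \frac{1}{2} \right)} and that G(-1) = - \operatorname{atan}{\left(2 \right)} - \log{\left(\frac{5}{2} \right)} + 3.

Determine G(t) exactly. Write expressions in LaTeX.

G(t) = t \log{\left(2 t^{2} + \frac{1}{2} \right)} - 2 t + \operatorname{atan}{\left(2 t \right)} + 1

The proposed G(t) is checked by its d/dt: the result must match the given G'(t).
A general antiderivative is t \log{\left(2 t^{2} + \frac{1}{2} \right)} - 2 t + \operatorname{atan}{\left(2 t \right)} + C.
The condition gives C = - \operatorname{atan}{\left(2 \right)} - \log{\left(\frac{5}{2} \right)} + 3 - (- \operatorname{atan}{\left(2 \right)} - \log{\left(\frac{5}{2} \right)} + 2) = 1.
So G(t) = t \log{\left(2 t^{2} + \frac{1}{2} \right)} - 2 t + \operatorname{atan}{\left(2 t \right)} + 1.
Check: d/dt[t \log{\left(2 t^{2} + \frac{1}{2} \right)} - 2 t + \operatorname{atan}{\left(2 t \right)} + 1] = \log{\left(2 t^{2} + \frac{1}{2} \right)} = G'(t).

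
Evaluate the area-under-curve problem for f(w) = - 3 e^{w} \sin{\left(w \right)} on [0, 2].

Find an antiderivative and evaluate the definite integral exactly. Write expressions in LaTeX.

Since d/dw undoes antidifferentiation here, F'(w) = f(w) is required of F(w).
F(w) = - \frac{3 e^{w} \sin{\left(w \right)}}{2} + \frac{3 e^{w} \cos{\left(w \right)}}{2} is an antiderivative of f.
Check: d/dw[- \frac{3 e^{w} \sin{\left(w \right)}}{2} + \frac{3 e^{w} \cos{\left(w \right)}}{2}] = - 3 e^{w} \sin{\left(w \right)} = f(w).
F(2) = - \frac{3 e^{2} \sin{\left(2 \right)}}{2} + \frac{3 e^{2} \cos{\left(2 \right)}}{2}; F(0) = \frac{3}{2}.
Integral = F(2) - F(0) = - \frac{3 e^{2} \sin{\left(2 \right)}}{2} + \frac{3 e^{2} \cos{\left(2 \right)}}{2} - \frac{3}{2}.

Antiderivative: F(w) = - \frac{3 e^{w} \sin{\left(w \right)}}{2} + \frac{3 e^{w} \cos{\left(w \right)}}{2}; value = - \frac{3 e^{2} \sin{\left(2 \right)}}{2} + \frac{3 e^{2} \cos{\left(2 \right)}}{2} - \frac{3}{2}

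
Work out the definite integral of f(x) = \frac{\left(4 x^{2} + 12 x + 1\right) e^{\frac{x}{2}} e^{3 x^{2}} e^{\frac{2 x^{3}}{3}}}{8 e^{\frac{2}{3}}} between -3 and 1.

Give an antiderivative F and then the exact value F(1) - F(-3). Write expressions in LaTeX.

Antiderivative: F(x) = \frac{e^{\frac{2 x^{3}}{3} + 3 x^{2} + \frac{x}{2} - \frac{2}{3}}}{4}; value = - \frac{e^{\frac{41}{6}}}{4} + \frac{e^{\frac{7}{2}}}{4}

f matches the chain-rule pattern g'(h)*h' with inner function h(x) = \frac{2 x^{3}}{3} + 3 x^{2} + \frac{x}{2} - \frac{2}{3}; substituting u = h(x) collapses the integral.
F(x) = \frac{e^{\frac{2 x^{3}}{3} + 3 x^{2} + \frac{x}{2} - \frac{2}{3}}}{4} is an antiderivative of f.
Check: d/dx[\frac{e^{\frac{2 x^{3}}{3} + 3 x^{2} + \frac{x}{2} - \frac{2}{3}}}{4}] = \frac{x^{2} e^{\frac{x}{2}} e^{3 x^{2}} e^{\frac{2 x^{3}}{3}}}{2 e^{\frac{2}{3}}} + \frac{3 x e^{\frac{x}{2}} e^{3 x^{2}} e^{\frac{2 x^{3}}{3}}}{2 e^{\frac{2}{3}}} + \frac{e^{\frac{x}{2}} e^{3 x^{2}} e^{\frac{2 x^{3}}{3}}}{8 e^{\frac{2}{3}}}, which equals f(x).
F(1) = \frac{e^{\frac{7}{2}}}{4}; F(-3) = \frac{e^{\frac{41}{6}}}{4}.
Integral = F(1) - F(-3) = - \frac{e^{\frac{41}{6}}}{4} + \frac{e^{\frac{7}{2}}}{4}.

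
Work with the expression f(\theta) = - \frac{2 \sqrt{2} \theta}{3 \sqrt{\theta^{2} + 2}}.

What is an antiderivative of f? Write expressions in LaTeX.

f matches the chain-rule pattern g'(h)*h' with inner function h(\theta) = \frac{\theta^{2}}{2} + 1; substituting u = h(\theta) collapses the integral.
Check: d/d\theta[- \frac{2 \sqrt{2} \sqrt{\theta^{2} + 2}}{3}] = - \frac{2 \sqrt{2} \theta}{3 \sqrt{\theta^{2} + 2}} = f(\theta).

An antiderivative is F(\theta) = - \frac{2 \sqrt{2} \sqrt{\theta^{2} + 2}}{3}.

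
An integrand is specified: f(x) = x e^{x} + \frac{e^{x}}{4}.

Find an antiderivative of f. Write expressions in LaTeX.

An antiderivative is F(x) = \frac{\left(4 x - 3\right) e^{x}}{4}.

f has the shape u'v + uv' for u = x - \frac{3}{4} and v = e^{x} — it is the derivative of the product u*v.
Check: d/dx[\frac{\left(4 x - 3\right) e^{x}}{4}] = x e^{x} + \frac{e^{x}}{4} = f(x).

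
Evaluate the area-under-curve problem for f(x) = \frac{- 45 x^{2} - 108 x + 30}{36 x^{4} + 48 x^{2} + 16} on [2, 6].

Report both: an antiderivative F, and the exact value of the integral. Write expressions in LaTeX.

Antiderivative: F(x) = \frac{\frac{5 x}{4} + \frac{3}{2}}{x^{2} + \frac{2}{3}}; value = - \frac{471}{770}

f has the shape u'v + uv' for u = \frac{1}{x^{2} + \frac{2}{3}} and v = \frac{5 x}{4} + \frac{3}{2} — it is the derivative of the product u*v.
F(x) = \frac{\frac{5 x}{4} + \frac{3}{2}}{x^{2} + \frac{2}{3}} is an antiderivative of f.
Check: d/dx[\frac{\frac{5 x}{4} + \frac{3}{2}}{x^{2} + \frac{2}{3}}] = \frac{- 45 x^{2} - 108 x + 30}{36 x^{4} + 48 x^{2} + 16} = f(x).
F(6) = \frac{27}{110}; F(2) = \frac{6}{7}.
Integral = F(6) - F(2) = - \frac{471}{770}.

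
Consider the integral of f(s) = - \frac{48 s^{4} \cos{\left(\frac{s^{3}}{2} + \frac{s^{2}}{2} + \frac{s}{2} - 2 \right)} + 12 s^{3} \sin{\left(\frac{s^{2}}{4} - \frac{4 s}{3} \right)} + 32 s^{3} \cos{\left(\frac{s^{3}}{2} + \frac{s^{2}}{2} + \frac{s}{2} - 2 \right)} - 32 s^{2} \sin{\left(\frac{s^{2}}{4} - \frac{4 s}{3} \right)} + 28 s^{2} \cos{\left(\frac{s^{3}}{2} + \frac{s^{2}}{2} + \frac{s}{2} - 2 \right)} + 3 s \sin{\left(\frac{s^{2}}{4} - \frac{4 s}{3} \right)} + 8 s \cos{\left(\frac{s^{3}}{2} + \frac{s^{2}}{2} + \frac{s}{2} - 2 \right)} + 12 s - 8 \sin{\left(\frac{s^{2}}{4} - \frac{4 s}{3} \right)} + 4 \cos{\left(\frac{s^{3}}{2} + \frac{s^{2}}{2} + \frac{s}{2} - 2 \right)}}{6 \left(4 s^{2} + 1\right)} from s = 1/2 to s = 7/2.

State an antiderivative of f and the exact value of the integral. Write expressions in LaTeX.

An antiderivative F(s) passes only if d/ds[F] lands on f(s) exactly.
F(s) = - \frac{\log{\left(4 s^{2} + 1 \right)}}{4} - \frac{4 \sin{\left(\frac{s^{3}}{2} + \frac{s^{2}}{2} + \frac{s}{2} - 2 \right)}}{3} + \cos{\left(\frac{s^{2}}{4} - \frac{4 s}{3} \right)} is an antiderivative of f.
Check: d/ds[- \frac{\log{\left(4 s^{2} + 1 \right)}}{4} - \frac{4 \sin{\left(\frac{s^{3}}{2} + \frac{s^{2}}{2} + \frac{s}{2} - 2 \right)}}{3} + \cos{\left(\frac{s^{2}}{4} - \frac{4 s}{3} \right)}] = \frac{- 48 s^{4} \cos{\left(\frac{s^{3}}{2} + \frac{s^{2}}{2} + \frac{s}{2} - 2 \right)} - 12 s^{3} \sin{\left(\frac{s^{2}}{4} - \frac{4 s}{3} \right)} - 32 s^{3} \cos{\left(\frac{s^{3}}{2} + \frac{s^{2}}{2} + \frac{s}{2} - 2 \right)} + 32 s^{2} \sin{\left(\frac{s^{2}}{4} - \frac{4 s}{3} \right)} - 28 s^{2} \cos{\left(\frac{s^{3}}{2} + \frac{s^{2}}{2} + \frac{s}{2} - 2 \right)} - 3 s \sin{\left(\frac{s^{2}}{4} - \frac{4 s}{3} \right)} - 8 s \cos{\left(\frac{s^{3}}{2} + \frac{s^{2}}{2} + \frac{s}{2} - 2 \right)} - 12 s + 8 \sin{\left(\frac{s^{2}}{4} - \frac{4 s}{3} \right)} - 4 \cos{\left(\frac{s^{3}}{2} + \frac{s^{2}}{2} + \frac{s}{2} - 2 \right)}}{24 s^{2} + 6}, which equals f(s).
F(7/2) = - \frac{4 \sin{\left(\frac{437}{16} \right)}}{3} - \frac{\log{\left(50 \right)}}{4} + \cos{\left(\frac{77}{48} \right)}; F(1/2) = - \frac{\log{\left(2 \right)}}{4} + \cos{\left(\frac{29}{48} \right)} + \frac{4 \sin{\left(\frac{25}{16} \right)}}{3}.
Integral = F(7/2) - F(1/2) = - \frac{4 \sin{\left(\frac{25}{16} \right)}}{3} - \frac{4 \sin{\left(\frac{437}{16} \right)}}{3} - \frac{\log{\left(50 \right)}}{4} - \cos{\left(\frac{29}{48} \right)} + \cos{\left(\frac{77}{48} \right)} + \frac{\log{\left(2 \right)}}{4}.

Antiderivative: F(s) = - \frac{\log{\left(4 s^{2} + 1 \right)}}{4} - \frac{4 \sin{\left(\frac{s^{3}}{2} + \frac{s^{2}}{2} + \frac{s}{2} - 2 \right)}}{3} + \cos{\left(\frac{s^{2}}{4} - \frac{4 s}{3} \right)}; value = - \frac{4 \sin{\left(\frac{25}{16} \right)}}{3} - \frac{4 \sin{\left(\frac{437}{16} \right)}}{3} - \frac{\log{\left(50 \right)}}{4} - \cos{\left(\frac{29}{48} \right)} + \cos{\left(\frac{77}{48} \right)} + \frac{\log{\left(2 \right)}}{4}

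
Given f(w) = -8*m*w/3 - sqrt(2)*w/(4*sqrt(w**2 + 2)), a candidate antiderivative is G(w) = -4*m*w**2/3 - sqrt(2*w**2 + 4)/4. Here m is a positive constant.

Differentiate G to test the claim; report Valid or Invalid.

Valid - the claim checks out under differentiation.

d/dw[G] = (-32*m*w*sqrt(w**2 + 2) - 3*sqrt(2)*w)/(12*sqrt(w**2 + 2))
This equals f(w) exactly, so the claim holds.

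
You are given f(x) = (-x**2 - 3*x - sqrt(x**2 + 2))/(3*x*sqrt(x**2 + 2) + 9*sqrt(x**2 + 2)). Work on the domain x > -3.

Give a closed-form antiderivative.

Check any antiderivative F(x) by computing F'(x) and comparing it with f(x).
Check: d/dx[-(sqrt(x**2 + 2) + log(x + 3))/3] = (-x**2 - 3*x - sqrt(x**2 + 2))/(3*x*sqrt(x**2 + 2) + 9*sqrt(x**2 + 2)) = f(x).

An antiderivative is F(x) = -(sqrt(x**2 + 2) + log(x + 3))/3.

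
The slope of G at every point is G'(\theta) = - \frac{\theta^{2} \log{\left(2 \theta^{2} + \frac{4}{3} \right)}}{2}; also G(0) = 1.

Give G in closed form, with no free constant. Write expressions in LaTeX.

Whatever form G(\theta) takes, its d/d\theta must return the stated G'(\theta).
A general antiderivative is - \frac{\theta^{3} \log{\left(2 \theta^{2} + \frac{4}{3} \right)}}{6} + \frac{\theta^{3}}{9} - \frac{2 \theta}{9} + \frac{2 \sqrt{6} \operatorname{atan}{\left(\frac{\sqrt{6} \theta}{2} \right)}}{27} + C.
The condition gives C = 1 - (0) = 1.
So G(\theta) = - \frac{\theta^{3} \log{\left(\theta^{2} + \frac{2}{3} \right)}}{6} - \frac{\theta^{3} \log{\left(2 \right)}}{6} + \frac{\theta^{3}}{9} - \frac{2 \theta}{9} + \frac{2 \sqrt{6} \operatorname{atan}{\left(\frac{\sqrt{6} \theta}{2} \right)}}{27} + 1.
Check: d/d\theta[- \frac{\theta^{3} \log{\left(\theta^{2} + \frac{2}{3} \right)}}{6} - \frac{\theta^{3} \log{\left(2 \right)}}{6} + \frac{\theta^{3}}{9} - \frac{2 \theta}{9} + \frac{2 \sqrt{6} \operatorname{atan}{\left(\frac{\sqrt{6} \theta}{2} \right)}}{27} + 1] = - \frac{\theta^{2} \log{\left(\theta^{2} + \frac{2}{3} \right)}}{2} - \frac{\theta^{2} \log{\left(2 \right)}}{2}, which equals G'(\theta).

G(\theta) = - \frac{\theta^{3} \log{\left(\theta^{2} + \frac{2}{3} \right)}}{6} - \frac{\theta^{3} \log{\left(2 \right)}}{6} + \frac{\theta^{3}}{9} - \frac{2 \theta}{9} + \frac{2 \sqrt{6} \operatorname{atan}{\left(\frac{\sqrt{6} \theta}{2} \right)}}{27} + 1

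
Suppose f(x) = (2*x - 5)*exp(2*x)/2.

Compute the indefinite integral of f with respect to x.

F(x) = x*exp(2*x)/2 - 3*exp(2*x)/2 + C

f has the shape u'v + uv' for u = x/2 - 3/2 and v = exp(2*x) — it is the derivative of the product u*v.
Check: d/dx[x*exp(2*x)/2 - 3*exp(2*x)/2] = x*exp(2*x) - 5*exp(2*x)/2, which equals f(x).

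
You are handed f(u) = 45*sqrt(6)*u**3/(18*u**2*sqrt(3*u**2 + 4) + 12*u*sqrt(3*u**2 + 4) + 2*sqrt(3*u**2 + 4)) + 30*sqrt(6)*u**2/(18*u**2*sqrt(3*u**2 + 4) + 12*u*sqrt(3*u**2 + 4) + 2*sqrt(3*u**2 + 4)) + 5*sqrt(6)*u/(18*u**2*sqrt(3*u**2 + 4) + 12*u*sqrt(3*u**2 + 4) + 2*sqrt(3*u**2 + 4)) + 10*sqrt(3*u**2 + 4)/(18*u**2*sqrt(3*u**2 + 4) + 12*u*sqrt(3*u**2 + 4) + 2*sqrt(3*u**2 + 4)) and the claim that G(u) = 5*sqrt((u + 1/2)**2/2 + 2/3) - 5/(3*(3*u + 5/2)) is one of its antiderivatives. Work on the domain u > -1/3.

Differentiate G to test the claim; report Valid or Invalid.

d/du[G] = (360*sqrt(6)*u**3 + 780*sqrt(6)*u**2 + 550*sqrt(6)*u + 40*sqrt(12*u**2 + 12*u + 19) + 125*sqrt(6))/(72*u**2*sqrt(12*u**2 + 12*u + 19) + 120*u*sqrt(12*u**2 + 12*u + 19) + 50*sqrt(12*u**2 + 12*u + 19))
d/du[G] - f(u) = (3240*sqrt(6)*u**5*sqrt(3*u**2 + 4) - 1620*sqrt(6)*u**5*sqrt(12*u**2 + 12*u + 19) + 9180*sqrt(6)*u**4*sqrt(3*u**2 + 4) - 3780*sqrt(6)*u**4*sqrt(12*u**2 + 12*u + 19) + 9990*sqrt(6)*u**3*sqrt(3*u**2 + 4) - 3105*sqrt(6)*u**3*sqrt(12*u**2 + 12*u + 19) + 5205*sqrt(6)*u**2*sqrt(3*u**2 + 4) - 1050*sqrt(6)*u**2*sqrt(12*u**2 + 12*u + 19) - 360*u*sqrt(3*u**2 + 4)*sqrt(12*u**2 + 12*u + 19) + 1300*sqrt(6)*u*sqrt(3*u**2 + 4) - 125*sqrt(6)*u*sqrt(12*u**2 + 12*u + 19) - 210*sqrt(3*u**2 + 4)*sqrt(12*u**2 + 12*u + 19) + 125*sqrt(6)*sqrt(3*u**2 + 4))/(648*u**4*sqrt(3*u**2 + 4)*sqrt(12*u**2 + 12*u + 19) + 1512*u**3*sqrt(3*u**2 + 4)*sqrt(12*u**2 + 12*u + 19) + 1242*u**2*sqrt(3*u**2 + 4)*sqrt(12*u**2 + 12*u + 19) + 420*u*sqrt(3*u**2 + 4)*sqrt(12*u**2 + 12*u + 19) + 50*sqrt(3*u**2 + 4)*sqrt(12*u**2 + 12*u + 19)) != 0.

Invalid: d/du[G] - f = (3240*sqrt(6)*u**5*sqrt(3*u**2 + 4) - 1620*sqrt(6)*u**5*sqrt(12*u**2 + 12*u + 19) + 9180*sqrt(6)*u**4*sqrt(3*u**2 + 4) - 3780*sqrt(6)*u**4*sqrt(12*u**2 + 12*u + 19) + 9990*sqrt(6)*u**3*sqrt(3*u**2 + 4) - 3105*sqrt(6)*u**3*sqrt(12*u**2 + 12*u + 19) + 5205*sqrt(6)*u**2*sqrt(3*u**2 + 4) - 1050*sqrt(6)*u**2*sqrt(12*u**2 + 12*u + 19) - 360*u*sqrt(3*u**2 + 4)*sqrt(12*u**2 + 12*u + 19) + 1300*sqrt(6)*u*sqrt(3*u**2 + 4) - 125*sqrt(6)*u*sqrt(12*u**2 + 12*u + 19) - 210*sqrt(3*u**2 + 4)*sqrt(12*u**2 + 12*u + 19) + 125*sqrt(6)*sqrt(3*u**2 + 4))/(648*u**4*sqrt(3*u**2 + 4)*sqrt(12*u**2 + 12*u + 19) + 1512*u**3*sqrt(3*u**2 + 4)*sqrt(12*u**2 + 12*u + 19) + 1242*u**2*sqrt(3*u**2 + 4)*sqrt(12*u**2 + 12*u + 19) + 420*u*sqrt(3*u**2 + 4)*sqrt(12*u**2 + 12*u + 19) + 50*sqrt(3*u**2 + 4)*sqrt(12*u**2 + 12*u + 19)), which is not 0.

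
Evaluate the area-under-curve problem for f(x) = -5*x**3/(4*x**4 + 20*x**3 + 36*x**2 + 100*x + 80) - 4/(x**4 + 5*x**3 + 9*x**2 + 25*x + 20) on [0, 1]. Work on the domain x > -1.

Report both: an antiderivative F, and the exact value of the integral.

Antiderivative: F(x) = (-770*log(x + 1) - 6080*log(x + 4) + 275*log(x**2 + 5) + 1282*sqrt(5)*atan(sqrt(5)*x/5))/5040; value = -1271*log(5)/1008 - 11*log(2)/72 + 55*log(6)/1008 + 641*sqrt(5)*atan(sqrt(5)/5)/2520 + 76*log(4)/63

The denominator factors as 4*(x + 1)*(x + 4)*(x**2 + 5); partial fractions split f into directly integrable pieces: (55*x + 641)/(504*(x**2 + 5)) - 76/(63*(x + 4)) - 11/(72*(x + 1)).
F(x) = (-770*log(x + 1) - 6080*log(x + 4) + 275*log(x**2 + 5) + 1282*sqrt(5)*atan(sqrt(5)*x/5))/5040 is an antiderivative of f.
Check: d/dx[(-770*log(x + 1) - 6080*log(x + 4) + 275*log(x**2 + 5) + 1282*sqrt(5)*atan(sqrt(5)*x/5))/5040] = (-5*x**3 - 16)/(4*x**4 + 20*x**3 + 36*x**2 + 100*x + 80), which equals f(x).
F(1) = -76*log(5)/63 - 11*log(2)/72 + 55*log(6)/1008 + 641*sqrt(5)*atan(sqrt(5)/5)/2520; F(0) = -76*log(4)/63 + 55*log(5)/1008.
Integral = F(1) - F(0) = -1271*log(5)/1008 - 11*log(2)/72 + 55*log(6)/1008 + 641*sqrt(5)*atan(sqrt(5)/5)/2520 + 76*log(4)/63.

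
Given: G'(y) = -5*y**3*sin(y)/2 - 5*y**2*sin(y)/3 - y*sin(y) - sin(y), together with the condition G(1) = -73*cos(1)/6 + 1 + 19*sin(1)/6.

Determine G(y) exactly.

G(y) = 5*y**3*cos(y)/2 - 15*y**2*sin(y)/2 + 5*y**2*cos(y)/3 - 10*y*sin(y)/3 - 14*y*cos(y) + 14*sin(y) - 7*cos(y)/3 + 1

The integrand splits into summands that can be handled one at a time.
A general antiderivative is 5*y**3*cos(y)/2 - 15*y**2*sin(y)/2 + 5*y**2*cos(y)/3 - 10*y*sin(y)/3 - 14*y*cos(y) + 14*sin(y) - 7*cos(y)/3 + C.
The condition gives C = -73*cos(1)/6 + 1 + 19*sin(1)/6 - (-73*cos(1)/6 + 19*sin(1)/6) = 1.
So G(y) = 5*y**3*cos(y)/2 - 15*y**2*sin(y)/2 + 5*y**2*cos(y)/3 - 10*y*sin(y)/3 - 14*y*cos(y) + 14*sin(y) - 7*cos(y)/3 + 1.
Check: d/dy[5*y**3*cos(y)/2 - 15*y**2*sin(y)/2 + 5*y**2*cos(y)/3 - 10*y*sin(y)/3 - 14*y*cos(y) + 14*sin(y) - 7*cos(y)/3 + 1] = -5*y**3*sin(y)/2 - 5*y**2*sin(y)/3 - y*sin(y) - sin(y) = G'(y).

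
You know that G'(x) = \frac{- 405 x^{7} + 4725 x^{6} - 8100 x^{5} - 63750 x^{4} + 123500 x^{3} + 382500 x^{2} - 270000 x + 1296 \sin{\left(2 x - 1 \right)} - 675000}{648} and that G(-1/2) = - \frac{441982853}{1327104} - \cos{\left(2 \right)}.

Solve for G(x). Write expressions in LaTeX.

Check a candidate G(x) by differentiating: d/dx[G] must match the given G'(x).
A general antiderivative is - \frac{5 \left(\frac{x^{2}}{2} - \frac{5 x}{3} - 5\right)^{4}}{4} - \cos{\left(2 x - 1 \right)} + C.
The condition gives C = - \frac{441982853}{1327104} - \cos{\left(2 \right)} - (- \frac{442646405}{1327104} - \cos{\left(2 \right)}) = \frac{1}{2}.
So G(x) = - \frac{5 x^{8}}{64} + \frac{25 x^{7}}{24} - \frac{25 x^{6}}{12} - \frac{2125 x^{5}}{108} + \frac{30875 x^{4}}{648} + \frac{10625 x^{3}}{54} - \frac{625 x^{2}}{3} - \frac{3125 x}{3} - \cos{\left(2 x - 1 \right)} - \frac{3123}{4}.
Check: d/dx[- \frac{5 x^{8}}{64} + \frac{25 x^{7}}{24} - \frac{25 x^{6}}{12} - \frac{2125 x^{5}}{108} + \frac{30875 x^{4}}{648} + \frac{10625 x^{3}}{54} - \frac{625 x^{2}}{3} - \frac{3125 x}{3} - \cos{\left(2 x - 1 \right)} - \frac{3123}{4}] = - \frac{5 x^{7}}{8} + \frac{175 x^{6}}{24} - \frac{25 x^{5}}{2} - \frac{10625 x^{4}}{108} + \frac{30875 x^{3}}{162} + \frac{10625 x^{2}}{18} - \frac{1250 x}{3} + 2 \sin{\left(2 x - 1 \right)} - \frac{3125}{3}, which equals G'(x).

G(x) = - \frac{5 x^{8}}{64} + \frac{25 x^{7}}{24} - \frac{25 x^{6}}{12} - \frac{2125 x^{5}}{108} + \frac{30875 x^{4}}{648} + \frac{10625 x^{3}}{54} - \frac{625 x^{2}}{3} - \frac{3125 x}{3} - \cos{\left(2 x - 1 \right)} - \frac{3123}{4}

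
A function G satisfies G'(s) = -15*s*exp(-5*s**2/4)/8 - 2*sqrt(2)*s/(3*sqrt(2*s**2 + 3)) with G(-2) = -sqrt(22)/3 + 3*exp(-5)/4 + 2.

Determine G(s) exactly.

G(s) = sqrt(2)*(-8*sqrt(2*s**2 + 3)*exp(5*s**2/4) + 24*sqrt(2)*exp(5*s**2/4) + 9*sqrt(2))*exp(-5*s**2/4)/24

Integrate term by term and add the pieces.
A general antiderivative is -2*sqrt(s**2 + 3/2)/3 + 3*exp(-5*s**2/4)/4 + C.
The condition gives C = -sqrt(22)/3 + 3*exp(-5)/4 + 2 - (-sqrt(22)/3 + 3*exp(-5)/4) = 2.
So G(s) = sqrt(2)*(-8*sqrt(2*s**2 + 3)*exp(5*s**2/4) + 24*sqrt(2)*exp(5*s**2/4) + 9*sqrt(2))*exp(-5*s**2/4)/24.
Check: d/ds[sqrt(2)*(-8*sqrt(2*s**2 + 3)*exp(5*s**2/4) + 24*sqrt(2)*exp(5*s**2/4) + 9*sqrt(2))*exp(-5*s**2/4)/24] = (-45*s*sqrt(2*s**2 + 3) - 16*sqrt(2)*s*exp(5*s**2/4))*exp(-5*s**2/4)/(24*sqrt(2*s**2 + 3)), which equals G'(s).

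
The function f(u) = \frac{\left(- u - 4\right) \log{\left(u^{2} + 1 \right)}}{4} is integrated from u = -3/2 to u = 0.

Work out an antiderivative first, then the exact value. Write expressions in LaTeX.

Since d/du undoes antidifferentiation here, F'(u) = f(u) is required of F(u).
F(u) = - \frac{u^{2} \log{\left(u^{2} + 1 \right)}}{8} + \frac{u^{2}}{8} - u \log{\left(u^{2} + 1 \right)} + 2 u - \frac{\log{\left(u^{2} + 1 \right)}}{8} - 2 \operatorname{atan}{\left(u \right)} is an antiderivative of f.
Check: d/du[- \frac{u^{2} \log{\left(u^{2} + 1 \right)}}{8} + \frac{u^{2}}{8} - u \log{\left(u^{2} + 1 \right)} + 2 u - \frac{\log{\left(u^{2} + 1 \right)}}{8} - 2 \operatorname{atan}{\left(u \right)}] = - \frac{u \log{\left(u^{2} + 1 \right)}}{4} - \log{\left(u^{2} + 1 \right)}, which equals f(u).
F(0) = 0; F(-3/2) = - \frac{87}{32} + \frac{35 \log{\left(\frac{13}{4} \right)}}{32} + 2 \operatorname{atan}{\left(\frac{3}{2} \right)}.
Integral = F(0) - F(-3/2) = - 2 \operatorname{atan}{\left(\frac{3}{2} \right)} - \frac{35 \log{\left(\frac{13}{4} \right)}}{32} + \frac{87}{32}.

Antiderivative: F(u) = - \frac{u^{2} \log{\left(u^{2} + 1 \right)}}{8} + \frac{u^{2}}{8} - u \log{\left(u^{2} + 1 \right)} + 2 u - \frac{\log{\left(u^{2} + 1 \right)}}{8} - 2 \operatorname{atan}{\left(u \right)}; value = - 2 \operatorname{atan}{\left(\frac{3}{2} \right)} - \frac{35 \log{\left(\frac{13}{4} \right)}}{32} + \frac{87}{32}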